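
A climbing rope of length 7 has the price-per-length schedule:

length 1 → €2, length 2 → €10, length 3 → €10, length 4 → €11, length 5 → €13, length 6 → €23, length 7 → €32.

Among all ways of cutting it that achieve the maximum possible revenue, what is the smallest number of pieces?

1

Consider every possible first cut. r[k] is the best of p[i]+r[k−i] over all sellable i≤k.
r[1] = 2
r[2] = 10
r[3] = 12  (first piece 1, then r[2]=10)
r[4] = 20  (first piece 2, then r[2]=10)
r[5] = 22  (first piece 1, then r[4]=20)
r[6] = 30  (first piece 2, then r[4]=20)
r[7] = 32  (first piece 1, then r[6]=30)
Maximum revenue is €32.
Now minimize piece count subject to staying optimal: for each k, pieces[k] = 1 + min over i with p[i]+r[k−i]=r[k] of pieces[k−i].
pieces[4] = 2
pieces[5] = 3
pieces[6] = 3
pieces[7] = 1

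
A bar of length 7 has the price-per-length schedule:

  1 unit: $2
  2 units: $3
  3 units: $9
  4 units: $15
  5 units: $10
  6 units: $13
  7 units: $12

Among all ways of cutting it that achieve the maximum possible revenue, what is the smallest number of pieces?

2

Consider every possible first cut. r[k] is the best of p[i]+r[k−i] over all sellable i≤k.
r[1] = 2
r[2] = 4  (first piece 1, then r[1]=2)
r[3] = 9
r[4] = 15
r[5] = 17  (first piece 1, then r[4]=15)
r[6] = 19  (first piece 1, then r[5]=17)
r[7] = 24  (first piece 3, then r[4]=15)
Maximum revenue is $24.
Now minimize piece count subject to staying optimal: for each k, pieces[k] = 1 + min over i with p[i]+r[k−i]=r[k] of pieces[k−i].
pieces[4] = 1
pieces[5] = 2
pieces[6] = 3
pieces[7] = 2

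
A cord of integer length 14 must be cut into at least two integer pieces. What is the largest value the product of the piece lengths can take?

Fill g[k] for k=2..14: at each k try every first piece i and multiply by the better of (k−i) uncut or g[k−i].
g[2] = 1·max(1,0) = 1·1 = 1
g[3] = 1·max(2,1) = 1·2 = 2
g[4] = 2·max(2,1) = 2·2 = 4
g[5] = 2·max(3,2) = 2·3 = 6
g[6] = 3·max(3,2) = 3·3 = 9
g[7] = 2·max(5,6) = 2·6 = 12
g[8] = 2·max(6,9) = 2·9 = 18
g[9] = 3·max(6,9) = 3·9 = 27
g[10] = 2·max(8,18) = 2·18 = 36
g[11] = 2·max(9,27) = 2·27 = 54
g[12] = 3·max(9,27) = 3·27 = 81
g[13] = 2·max(11,54) = 2·54 = 108
g[14] = 2·max(12,81) = 2·81 = 162
One optimal split: 3 + 3 + 3 + 3 + 2; product 3·3·3·3·2 = 162.

162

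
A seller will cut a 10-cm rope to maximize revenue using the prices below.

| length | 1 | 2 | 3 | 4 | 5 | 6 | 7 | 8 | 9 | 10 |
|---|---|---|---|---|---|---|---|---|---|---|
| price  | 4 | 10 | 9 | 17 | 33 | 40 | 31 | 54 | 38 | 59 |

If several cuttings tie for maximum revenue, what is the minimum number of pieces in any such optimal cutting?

2

Let r[k] be the best obtainable value from length k. For each k, try every first piece i and keep the best of price[i] + r[k−i].
r[1] = 4
r[2] = max(4+4, 10+0) = 10
r[3] = max(4+10, 10+4, 9+0) = 14
r[4] = max(4+14, 10+10, 9+4, 17+0) = 20
r[5] = max(4+20, 10+14, 9+10, 17+4, 33+0) = 33
r[6] = max(4+33, 10+20, 9+14, 17+10, 33+4, 40+0) = 40
r[7] = max(4+40, 10+33, 9+20, …, 40+4, 31+0) = 44
r[8] = max(4+44, 10+40, 9+33, …, 31+4, 54+0) = 54
r[9] = max(4+54, 10+44, 9+40, …, 54+4, 38+0) = 58
r[10] = max(4+58, 10+54, 9+44, …, 38+4, 59+0) = 66
Maximum revenue is 66.
Now minimize piece count subject to staying optimal: for each k, pieces[k] = 1 + min over i with p[i]+r[k−i]=r[k] of pieces[k−i].
pieces[7] = 2
pieces[8] = 1
pieces[9] = 2
pieces[10] = 2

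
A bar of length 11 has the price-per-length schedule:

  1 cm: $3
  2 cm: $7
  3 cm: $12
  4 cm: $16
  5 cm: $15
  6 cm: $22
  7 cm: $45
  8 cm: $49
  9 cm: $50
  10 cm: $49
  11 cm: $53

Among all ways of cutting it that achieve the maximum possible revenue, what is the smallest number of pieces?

Consider every possible first cut. r[k] is the best of p[i]+r[k−i] over all sellable i≤k.
r[1] = 3
r[2] = 7
r[3] = 12
r[4] = 16
r[5] = 19  (first piece 1, then r[4]=16)
r[6] = 24  (first piece 3, then r[3]=12)
r[7] = 45
r[8] = 49
r[9] = 52  (first piece 1, then r[8]=49)
r[10] = 57  (first piece 3, then r[7]=45)
r[11] = 61  (first piece 3, then r[8]=49)
Maximum revenue is $61.
Now minimize piece count subject to staying optimal: for each k, pieces[k] = 1 + min over i with p[i]+r[k−i]=r[k] of pieces[k−i].
pieces[8] = 1
pieces[9] = 2
pieces[10] = 2
pieces[11] = 2

2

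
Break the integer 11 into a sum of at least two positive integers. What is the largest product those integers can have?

Define m[k] = max over 1≤i<k of i · max(k−i, m[k−i]); the inner max lets the remainder stay uncut if that's better.
m[2] = 1*max(1,0) = 1*1 = 1
m[3] = 1*max(2,1) = 1*2 = 2
m[4] = 2*max(2,1) = 2*2 = 4
m[5] = 2*max(3,2) = 2*3 = 6
m[6] = 3*max(3,2) = 3*3 = 9
m[7] = 2*max(5,6) = 2*6 = 12
m[8] = 2*max(6,9) = 2*9 = 18
m[9] = 3*max(6,9) = 3*9 = 27
m[10] = 2*max(8,18) = 2*18 = 36
m[11] = 2*max(9,27) = 2*27 = 54
One optimal split: 3 + 3 + 3 + 2; product 3*3*3*2 = 54.

54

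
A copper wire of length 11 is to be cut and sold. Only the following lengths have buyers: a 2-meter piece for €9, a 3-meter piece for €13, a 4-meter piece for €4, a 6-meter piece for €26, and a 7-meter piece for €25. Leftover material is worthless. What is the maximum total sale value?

Let r[k] be the best obtainable value from length k. For each k, try every first piece i and keep the best of price[i] + r[k−i].
r[1] = 0
r[2] = 9
r[3] = max(9+0, 13+0) = 13
r[4] = max(9+9, 13+0, 4+0) = 18
r[5] = max(9+13, 13+9, 4+0) = 22
r[6] = max(9+18, 13+13, 4+9, 26+0) = 27
r[7] = max(9+22, 13+18, 4+13, 26+0, 25+0) = 31
r[8] = max(9+27, 13+22, 4+18, 26+9, 25+0) = 36
r[9] = max(9+31, 13+27, 4+22, 26+13, 25+9) = 40
r[10] = max(9+36, 13+31, 4+27, 26+18, 25+13) = 45
r[11] = max(9+40, 13+36, 4+31, 26+22, 25+18) = 49
One optimal cutting: 3 + 2 + 2 + 2 + 2 → €49.

49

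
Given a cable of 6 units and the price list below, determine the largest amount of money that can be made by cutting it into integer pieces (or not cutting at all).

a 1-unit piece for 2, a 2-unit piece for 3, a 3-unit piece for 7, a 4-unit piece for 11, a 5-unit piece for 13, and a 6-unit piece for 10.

Let R[k] be the best obtainable value from length k. For each k, try every first piece i and keep the best of price[i] + R[k−i].
R[1] = 2
R[2] = max(2+2, 3+0) = 4
R[3] = max(2+4, 3+2, 7+0) = 7
R[4] = max(2+7, 3+4, 7+2, 11+0) = 11
R[5] = max(2+11, 3+7, 7+4, 11+2, 13+0) = 13
R[6] = max(2+13, 3+11, 7+7, 11+4, 13+2, 10+0) = 15
One optimal cutting: 4 + 1 + 1 → 11 + 2 + 2 = 15.

15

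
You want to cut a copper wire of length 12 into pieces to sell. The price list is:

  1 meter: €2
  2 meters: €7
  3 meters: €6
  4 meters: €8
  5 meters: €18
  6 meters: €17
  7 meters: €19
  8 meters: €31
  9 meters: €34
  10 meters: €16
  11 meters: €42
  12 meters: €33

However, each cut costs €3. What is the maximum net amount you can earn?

Consider every possible first cut. net[k] is the best of p[i]+net[k−i] over all sellable i≤k, charging 3 whenever i<k.
net[1] = 2
net[2] = 7
net[3] = 6  (first piece 1, then net[2]=7)
net[4] = 11  (first piece 2, then net[2]=7)
net[5] = 18
net[6] = 17  (first piece 1, then net[5]=18)
net[7] = 22  (first piece 2, then net[5]=18)
net[8] = 31
net[9] = 34
net[10] = 35  (first piece 2, then net[8]=31)
net[11] = 42
net[12] = 41  (first piece 1, then net[11]=42)
One optimal plan: pieces 11 + 1 (1 cut) → €44 − €3 = €41.

41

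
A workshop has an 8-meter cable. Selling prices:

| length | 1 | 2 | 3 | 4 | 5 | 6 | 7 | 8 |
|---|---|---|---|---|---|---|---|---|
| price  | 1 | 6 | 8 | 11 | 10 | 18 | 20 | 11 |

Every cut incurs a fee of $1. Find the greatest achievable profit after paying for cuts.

Build r[k] bottom-up: r[k] = max over allowed piece i of (p[i] + r[k−i]) − 1 per cut.
r[1] = 1
r[2] = max(1+1-1, 6+0) = 6
r[3] = max(1+6-1, 6+1-1, 8+0) = 8
r[4] = max(1+8-1, 6+6-1, 8+1-1, 11+0) = 11
r[5] = max(1+11-1, 6+8-1, 8+6-1, 11+1-1, 10+0) = 13
r[6] = max(1+13-1, 6+11-1, 8+8-1, 11+6-1, 10+1-1, 18+0) = 18
r[7] = max(1+18-1, 6+13-1, 8+11-1, …, 18+1-1, 20+0) = 20
r[8] = max(1+20-1, 6+18-1, 8+13-1, …, 20+1-1, 11+0) = 23
One optimal plan: pieces 6 + 2 (1 cut) → $24 − $1 = $23.

23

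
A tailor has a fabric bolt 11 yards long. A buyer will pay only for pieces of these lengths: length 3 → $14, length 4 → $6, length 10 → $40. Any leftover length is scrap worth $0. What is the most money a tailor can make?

Let f[k] be the best obtainable value from length k. For each k, try every first piece i and keep the best of price[i] + f[k−i].
f[1] = 0
f[2] = 0
f[3] = 14
f[4] = max(14+0, 6+0) = 14
f[5] = max(14+0, 6+0) = 14
f[6] = max(14+14, 6+0) = 28
f[7] = max(14+14, 6+14) = 28
f[8] = max(14+14, 6+14) = 28
f[9] = max(14+28, 6+14) = 42
f[10] = max(14+28, 6+28, 40+0) = 42
f[11] = max(14+28, 6+28, 40+0) = 42
One optimal cutting: pieces 3 + 3 + 3 with 2 yards of scrap → $42.

42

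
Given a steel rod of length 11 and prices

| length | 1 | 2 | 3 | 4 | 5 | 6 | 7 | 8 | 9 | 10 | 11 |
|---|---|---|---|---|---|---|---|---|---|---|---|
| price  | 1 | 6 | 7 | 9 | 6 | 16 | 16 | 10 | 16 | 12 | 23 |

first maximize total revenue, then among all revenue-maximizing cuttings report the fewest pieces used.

5

Consider every possible first cut. r[k] is the best of p[i]+r[k−i] over all sellable i≤k.
r[1] = 1
r[2] = max(1+1, 6+0) = 6
r[3] = max(1+6, 6+1, 7+0) = 7
r[4] = max(1+7, 6+6, 7+1, 9+0) = 12
r[5] = max(1+12, 6+7, 7+6, 9+1, 6+0) = 13
r[6] = max(1+13, 6+12, 7+7, 9+6, 6+1, 16+0) = 18
r[7] = max(1+18, 6+13, 7+12, …, 16+1, 16+0) = 19
r[8] = max(1+19, 6+18, 7+13, …, 16+1, 10+0) = 24
r[9] = max(1+24, 6+19, 7+18, …, 10+1, 16+0) = 25
r[10] = max(1+25, 6+24, 7+19, …, 16+1, 12+0) = 30
r[11] = max(1+30, 6+25, 7+24, …, 12+1, 23+0) = 31
Maximum revenue is $31.
Now minimize piece count subject to staying optimal: for each k, pieces[k] = 1 + min over i with p[i]+r[k−i]=r[k] of pieces[k−i].
pieces[8] = 4
pieces[9] = 4
pieces[10] = 5
pieces[11] = 5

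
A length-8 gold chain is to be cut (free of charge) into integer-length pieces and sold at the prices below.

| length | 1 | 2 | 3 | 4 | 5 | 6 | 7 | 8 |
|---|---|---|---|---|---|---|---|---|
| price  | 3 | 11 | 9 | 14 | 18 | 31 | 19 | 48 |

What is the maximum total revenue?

Build best[k] bottom-up: best[k] = max over allowed piece i of (p[i] + best[k−i]).
best[1] = 3
best[2] = 11
best[3] = 14  (first piece 1, then best[2]=11)
best[4] = 22  (first piece 2, then best[2]=11)
best[5] = 25  (first piece 1, then best[4]=22)
best[6] = 33  (first piece 2, then best[4]=22)
best[7] = 36  (first piece 1, then best[6]=33)
best[8] = 48
Best is to sell the whole 8-inch piece uncut for $48.

48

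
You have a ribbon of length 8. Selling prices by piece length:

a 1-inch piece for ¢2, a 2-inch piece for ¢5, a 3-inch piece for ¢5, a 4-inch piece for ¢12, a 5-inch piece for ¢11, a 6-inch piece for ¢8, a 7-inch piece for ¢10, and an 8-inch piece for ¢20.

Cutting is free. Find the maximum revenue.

Build best[k] bottom-up: best[k] = max over allowed piece i of (p[i] + best[k−i]).
best[1] = 2
best[2] = max(2+2, 5+0) = 5
best[3] = max(2+5, 5+2, 5+0) = 7
best[4] = max(2+7, 5+5, 5+2, 12+0) = 12
best[5] = max(2+12, 5+7, 5+5, 12+2, 11+0) = 14
best[6] = max(2+14, 5+12, 5+7, 12+5, 11+2, 8+0) = 17
best[7] = max(2+17, 5+14, 5+12, …, 8+2, 10+0) = 19
best[8] = max(2+19, 5+17, 5+14, …, 10+2, 20+0) = 24
One optimal cutting: 4 + 4 → ¢12 + ¢12 = ¢24.

24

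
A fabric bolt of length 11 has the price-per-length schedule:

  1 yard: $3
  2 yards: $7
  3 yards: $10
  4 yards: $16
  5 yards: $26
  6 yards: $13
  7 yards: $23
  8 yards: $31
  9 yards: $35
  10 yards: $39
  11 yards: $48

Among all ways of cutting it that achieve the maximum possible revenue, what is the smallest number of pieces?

3

Consider every possible first cut. r[k] is the best of p[i]+r[k−i] over all sellable i≤k.
r[1] = 3
r[2] = 7
r[3] = 10  (first piece 1, then r[2]=7)
r[4] = 16
r[5] = 26
r[6] = 29  (first piece 1, then r[5]=26)
r[7] = 33  (first piece 2, then r[5]=26)
r[8] = 36  (first piece 1, then r[7]=33)
r[9] = 42  (first piece 4, then r[5]=26)
r[10] = 52  (first piece 5, then r[5]=26)
r[11] = 55  (first piece 1, then r[10]=52)
Maximum revenue is $55.
Now minimize piece count subject to staying optimal: for each k, pieces[k] = 1 + min over i with p[i]+r[k−i]=r[k] of pieces[k−i].
pieces[8] = 2
pieces[9] = 2
pieces[10] = 2
pieces[11] = 3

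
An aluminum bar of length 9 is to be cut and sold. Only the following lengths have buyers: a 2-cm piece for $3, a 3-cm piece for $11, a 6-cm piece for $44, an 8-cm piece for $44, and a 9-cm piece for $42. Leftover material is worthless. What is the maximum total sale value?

55

Build r[k] bottom-up: r[k] = max over allowed piece i of (p[i] + r[k−i]).
r[1] = 0
r[2] = 3
r[3] = 11
r[4] = 11
r[5] = 14  (first piece 2, then r[3]=11)
r[6] = 44
r[7] = 44
r[8] = 47  (first piece 2, then r[6]=44)
r[9] = 55  (first piece 3, then r[6]=44)
One optimal cutting: 6 + 3 → $55.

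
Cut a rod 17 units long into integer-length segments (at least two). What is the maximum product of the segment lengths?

Fill prod[k] for k=2..17: at each k try every first piece i and multiply by the better of (k−i) uncut or prod[k−i].
prod[2] = 1*max(1,0) = 1*1 = 1
prod[3] = 1*max(2,1) = 1*2 = 2
prod[4] = 2*max(2,1) = 2*2 = 4
prod[5] = 2*max(3,2) = 2*3 = 6
prod[6] = 3*max(3,2) = 3*3 = 9
prod[7] = 2*max(5,6) = 2*6 = 12
prod[8] = 2*max(6,9) = 2*9 = 18
prod[9] = 3*max(6,9) = 3*9 = 27
prod[10] = 2*max(8,18) = 2*18 = 36
prod[11] = 2*max(9,27) = 2*27 = 54
prod[12] = 3*max(9,27) = 3*27 = 81
prod[13] = 2*max(11,54) = 2*54 = 108
prod[14] = 2*max(12,81) = 2*81 = 162
prod[15] = 3*max(12,81) = 3*81 = 243
prod[16] = 2*max(14,162) = 2*162 = 324
prod[17] = 2*max(15,243) = 2*243 = 486
One optimal split: 3 + 3 + 3 + 3 + 3 + 2; product 3*3*3*3*3*2 = 486.

486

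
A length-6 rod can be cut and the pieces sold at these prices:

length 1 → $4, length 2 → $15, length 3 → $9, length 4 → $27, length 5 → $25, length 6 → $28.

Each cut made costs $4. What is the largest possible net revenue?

38

Let v[k] be the best obtainable value from length k. For each k, try every first piece i and keep the best of price[i] + v[k−i] minus the 4 cut fee when i<k.
v[1] = 4
v[2] = max(4+4-4, 15+0) = 15
v[3] = max(4+15-4, 15+4-4, 9+0) = 15
v[4] = max(4+15-4, 15+15-4, 9+4-4, 27+0) = 27
v[5] = max(4+27-4, 15+15-4, 9+15-4, 27+4-4, 25+0) = 27
v[6] = max(4+27-4, 15+27-4, 9+15-4, 27+15-4, 25+4-4, 28+0) = 38
One optimal plan: pieces 4 + 2 (1 cut) → $42 − $4 = $38.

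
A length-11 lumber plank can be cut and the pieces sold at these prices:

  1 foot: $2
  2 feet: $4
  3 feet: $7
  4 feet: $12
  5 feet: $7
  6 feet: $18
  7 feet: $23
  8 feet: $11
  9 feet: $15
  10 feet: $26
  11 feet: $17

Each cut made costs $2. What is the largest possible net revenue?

33

Let net[k] be the best obtainable value from length k. For each k, try every first piece i and keep the best of price[i] + net[k−i] minus the 2 cut fee when i<k.
net[1] = 2
net[2] = max(2+2-2, 4+0) = 4
net[3] = max(2+4-2, 4+2-2, 7+0) = 7
net[4] = max(2+7-2, 4+4-2, 7+2-2, 12+0) = 12
net[5] = max(2+12-2, 4+7-2, 7+4-2, 12+2-2, 7+0) = 12
net[6] = max(2+12-2, 4+12-2, 7+7-2, 12+4-2, 7+2-2, 18+0) = 18
net[7] = max(2+18-2, 4+12-2, 7+12-2, …, 18+2-2, 23+0) = 23
net[8] = max(2+23-2, 4+18-2, 7+12-2, …, 23+2-2, 11+0) = 23
net[9] = max(2+23-2, 4+23-2, 7+18-2, …, 11+2-2, 15+0) = 25
net[10] = max(2+25-2, 4+23-2, 7+23-2, …, 15+2-2, 26+0) = 28
net[11] = max(2+28-2, 4+25-2, 7+23-2, …, 26+2-2, 17+0) = 33
One optimal plan: pieces 7 + 4 (1 cut) → $35 − $2 = $33.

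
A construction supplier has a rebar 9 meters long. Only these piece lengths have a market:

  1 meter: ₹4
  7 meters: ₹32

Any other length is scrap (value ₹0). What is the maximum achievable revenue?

40

Consider every possible first cut. r[k] is the best of p[i]+r[k−i] over all sellable i≤k.
r[1] = 4
r[2] = 8  (first piece 1, then r[1]=4)
r[3] = 12  (first piece 1, then r[2]=8)
r[4] = 16  (first piece 1, then r[3]=12)
r[5] = 20  (first piece 1, then r[4]=16)
r[6] = 24  (first piece 1, then r[5]=20)
r[7] = 32
r[8] = 36  (first piece 1, then r[7]=32)
r[9] = 40  (first piece 1, then r[8]=36)
One optimal cutting: 7 + 1 + 1 → ₹40.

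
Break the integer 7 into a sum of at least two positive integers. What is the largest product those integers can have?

Let f[k] be the best product for length k (with at least one cut). For each first piece i, the rest contributes max(k−i, f[k−i]).
f[2] = 1×max(1,0) = 1×1 = 1
f[3] = 1×max(2,1) = 1×2 = 2
f[4] = 2×max(2,1) = 2×2 = 4
f[5] = 2×max(3,2) = 2×3 = 6
f[6] = 3×max(3,2) = 3×3 = 9
f[7] = 2×max(5,6) = 2×6 = 12
One optimal split: 3 + 2 + 2; product 3×2×2 = 12.

12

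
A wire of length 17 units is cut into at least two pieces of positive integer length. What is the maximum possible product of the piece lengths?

Define prod[k] = max over 1≤i<k of i · max(k−i, prod[k−i]); the inner max lets the remainder stay uncut if that's better.
prod[2] = 1×max(1,0) = 1×1 = 1
prod[3] = 1×max(2,1) = 1×2 = 2
prod[4] = 2×max(2,1) = 2×2 = 4
prod[5] = 2×max(3,2) = 2×3 = 6
prod[6] = 3×max(3,2) = 3×3 = 9
prod[7] = 2×max(5,6) = 2×6 = 12
prod[8] = 2×max(6,9) = 2×9 = 18
prod[9] = 3×max(6,9) = 3×9 = 27
prod[10] = 2×max(8,18) = 2×18 = 36
prod[11] = 2×max(9,27) = 2×27 = 54
prod[12] = 3×max(9,27) = 3×27 = 81
prod[13] = 2×max(11,54) = 2×54 = 108
prod[14] = 2×max(12,81) = 2×81 = 162
prod[15] = 3×max(12,81) = 3×81 = 243
prod[16] = 2×max(14,162) = 2×162 = 324
prod[17] = 2×max(15,243) = 2×243 = 486
One optimal split: 3 + 3 + 3 + 3 + 3 + 2; product 3×3×3×3×3×2 = 486.

486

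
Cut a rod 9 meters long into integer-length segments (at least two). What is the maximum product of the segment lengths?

Define f[k] = max over 1≤i<k of i · max(k−i, f[k−i]); the inner max lets the remainder stay uncut if that's better.
f[2] = 1×max(1,0) = 1×1 = 1
f[3] = max(1×2, 2×1) = 2
f[4] = max(1×3, 2×2, 3×1) = 4
f[5] = max(1×4, 2×3, 3×2, 4×1) = 6
f[6] = max(1×6, 2×4, 3×3, 4×2, 5×1) = 9
f[7] = max(1×9, 2×6, 3×4, 4×3, 5×2, 6×1) = 12
f[8] = max(1×12, 2×9, 3×6, …, 6×2, 7×1) = 18
f[9] = max(1×18, 2×12, 3×9, …, 7×2, 8×1) = 27
One optimal split: 3 + 3 + 3; product 3×3×3 = 27.

27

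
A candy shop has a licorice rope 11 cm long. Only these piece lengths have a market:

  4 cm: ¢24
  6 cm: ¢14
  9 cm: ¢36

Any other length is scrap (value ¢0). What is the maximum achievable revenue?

48

Build r[k] bottom-up: r[k] = max over allowed piece i of (p[i] + r[k−i]).
r[1] = 0
r[2] = 0
r[3] = 0
r[4] = 24
r[5] = 24
r[6] = 24
r[7] = 24
r[8] = 48  (first piece 4, then r[4]=24)
r[9] = 48
r[10] = 48
r[11] = 48
One optimal cutting: pieces 4 + 4 with 3 cm of scrap → ¢48.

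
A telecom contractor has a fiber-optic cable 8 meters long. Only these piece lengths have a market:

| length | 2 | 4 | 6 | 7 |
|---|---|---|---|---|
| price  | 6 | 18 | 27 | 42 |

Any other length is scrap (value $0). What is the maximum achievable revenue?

Consider every possible first cut. r[k] is the best of p[i]+r[k−i] over all sellable i≤k.
r[1] = 0
r[2] = 6
r[3] = 6
r[4] = max(6+6, 18+0) = 18
r[5] = max(6+6, 18+0) = 18
r[6] = max(6+18, 18+6, 27+0) = 27
r[7] = max(6+18, 18+6, 27+0, 42+0) = 42
r[8] = max(6+27, 18+18, 27+6, 42+0) = 42
One optimal cutting: pieces 7 with 1 meter of scrap → $42.

42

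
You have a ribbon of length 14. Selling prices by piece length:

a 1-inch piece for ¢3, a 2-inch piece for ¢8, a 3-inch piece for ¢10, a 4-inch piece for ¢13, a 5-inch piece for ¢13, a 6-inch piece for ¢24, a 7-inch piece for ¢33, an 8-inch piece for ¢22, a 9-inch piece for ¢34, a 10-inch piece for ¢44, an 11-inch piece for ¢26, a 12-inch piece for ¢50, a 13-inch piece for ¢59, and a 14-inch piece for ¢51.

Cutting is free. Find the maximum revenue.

Let v[k] be the best obtainable value from length k. For each k, try every first piece i and keep the best of price[i] + v[k−i].
v[1] = 3
v[2] = max(3+3, 8+0) = 8
v[3] = max(3+8, 8+3, 10+0) = 11
v[4] = max(3+11, 8+8, 10+3, 13+0) = 16
v[5] = max(3+16, 8+11, 10+8, 13+3, 13+0) = 19
v[6] = max(3+19, 8+16, 10+11, 13+8, 13+3, 24+0) = 24
v[7] = max(3+24, 8+19, 10+16, …, 24+3, 33+0) = 33
v[8] = max(3+33, 8+24, 10+19, …, 33+3, 22+0) = 36
v[9] = max(3+36, 8+33, 10+24, …, 22+3, 34+0) = 41
v[10] = max(3+41, 8+36, 10+33, …, 34+3, 44+0) = 44
v[11] = max(3+44, 8+41, 10+36, …, 44+3, 26+0) = 49
v[12] = max(3+49, 8+44, 10+41, …, 26+3, 50+0) = 52
v[13] = max(3+52, 8+49, 10+44, …, 50+3, 59+0) = 59
v[14] = max(3+59, 8+52, 10+49, …, 59+3, 51+0) = 66
One optimal cutting: 7 + 7 → ¢33 + ¢33 = ¢66.

66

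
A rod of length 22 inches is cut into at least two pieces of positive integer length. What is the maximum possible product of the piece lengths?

Define g[k] = max over 1≤i<k of i · max(k−i, g[k−i]); the inner max lets the remainder stay uncut if that's better.
g[2] = 1*max(1,0) = 1*1 = 1
g[3] = 1*max(2,1) = 1*2 = 2
g[4] = 2*max(2,1) = 2*2 = 4
g[5] = 2*max(3,2) = 2*3 = 6
g[6] = 3*max(3,2) = 3*3 = 9
g[7] = 2*max(5,6) = 2*6 = 12
g[8] = 2*max(6,9) = 2*9 = 18
g[9] = 3*max(6,9) = 3*9 = 27
g[10] = 2*max(8,18) = 2*18 = 36
g[11] = 2*max(9,27) = 2*27 = 54
g[12] = 3*max(9,27) = 3*27 = 81
g[13] = 2*max(11,54) = 2*54 = 108
g[14] = 2*max(12,81) = 2*81 = 162
g[15] = 3*max(12,81) = 3*81 = 243
g[16] = 2*max(14,162) = 2*162 = 324
g[17] = 2*max(15,243) = 2*243 = 486
g[18] = 3*max(15,243) = 3*243 = 729
g[19] = 2*max(17,486) = 2*486 = 972
g[20] = 2*max(18,729) = 2*729 = 1458
g[21] = 3*max(18,729) = 3*729 = 2187
g[22] = 2*max(20,1458) = 2*1458 = 2916
One optimal split: 3 + 3 + 3 + 3 + 3 + 3 + 2 + 2; product 3*3*3*3*3*3*2*2 = 2916.

2916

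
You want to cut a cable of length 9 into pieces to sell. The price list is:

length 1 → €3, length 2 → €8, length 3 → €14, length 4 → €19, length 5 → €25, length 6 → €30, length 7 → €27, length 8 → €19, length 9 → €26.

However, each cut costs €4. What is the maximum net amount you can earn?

Consider every possible first cut. r[k] is the best of p[i]+r[k−i] over all sellable i≤k, charging 4 whenever i<k.
r[1] = 3
r[2] = max(3+3-4, 8+0) = 8
r[3] = max(3+8-4, 8+3-4, 14+0) = 14
r[4] = max(3+14-4, 8+8-4, 14+3-4, 19+0) = 19
r[5] = max(3+19-4, 8+14-4, 14+8-4, 19+3-4, 25+0) = 25
r[6] = max(3+25-4, 8+19-4, 14+14-4, 19+8-4, 25+3-4, 30+0) = 30
r[7] = max(3+30-4, 8+25-4, 14+19-4, …, 30+3-4, 27+0) = 29
r[8] = max(3+29-4, 8+30-4, 14+25-4, …, 27+3-4, 19+0) = 35
r[9] = max(3+35-4, 8+29-4, 14+30-4, …, 19+3-4, 26+0) = 40
One optimal plan: pieces 6 + 3 (1 cut) → €44 − €4 = €40.

40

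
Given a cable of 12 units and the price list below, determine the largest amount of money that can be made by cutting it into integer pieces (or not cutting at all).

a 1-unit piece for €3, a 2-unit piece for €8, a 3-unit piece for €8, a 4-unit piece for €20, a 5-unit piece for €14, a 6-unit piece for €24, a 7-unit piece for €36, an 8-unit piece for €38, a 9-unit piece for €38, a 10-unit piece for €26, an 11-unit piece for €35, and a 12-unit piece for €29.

Consider every possible first cut. r[k] is the best of p[i]+r[k−i] over all sellable i≤k.
r[1] = 3
r[2] = max(3+3, 8+0) = 8
r[3] = max(3+8, 8+3, 8+0) = 11
r[4] = max(3+11, 8+8, 8+3, 20+0) = 20
r[5] = max(3+20, 8+11, 8+8, 20+3, 14+0) = 23
r[6] = max(3+23, 8+20, 8+11, 20+8, 14+3, 24+0) = 28
r[7] = max(3+28, 8+23, 8+20, …, 24+3, 36+0) = 36
r[8] = max(3+36, 8+28, 8+23, …, 36+3, 38+0) = 40
r[9] = max(3+40, 8+36, 8+28, …, 38+3, 38+0) = 44
r[10] = max(3+44, 8+40, 8+36, …, 38+3, 26+0) = 48
r[11] = max(3+48, 8+44, 8+40, …, 26+3, 35+0) = 56
r[12] = max(3+56, 8+48, 8+44, …, 35+3, 29+0) = 60
One optimal cutting: 4 + 4 + 4 → €20 + €20 + €20 = €60.

60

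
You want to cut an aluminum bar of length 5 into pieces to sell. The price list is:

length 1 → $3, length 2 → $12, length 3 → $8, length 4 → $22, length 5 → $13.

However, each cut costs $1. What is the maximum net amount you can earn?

Let v[k] be the best obtainable value from length k. For each k, try every first piece i and keep the best of price[i] + v[k−i] minus the 1 cut fee when i<k.
v[1] = 3
v[2] = 12
v[3] = 14  (first piece 1, then v[2]=12)
v[4] = 23  (first piece 2, then v[2]=12)
v[5] = 25  (first piece 1, then v[4]=23)
One optimal plan: pieces 2 + 2 + 1 (2 cuts) → $27 − $2 = $25.

25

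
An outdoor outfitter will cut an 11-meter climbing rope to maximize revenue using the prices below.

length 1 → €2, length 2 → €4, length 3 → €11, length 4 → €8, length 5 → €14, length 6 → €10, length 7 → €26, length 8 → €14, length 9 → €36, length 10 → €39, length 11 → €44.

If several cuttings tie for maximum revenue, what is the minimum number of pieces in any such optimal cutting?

Let r[k] be the best obtainable value from length k. For each k, try every first piece i and keep the best of price[i] + r[k−i].
r[1] = 2
r[2] = max(2+2, 4+0) = 4
r[3] = max(2+4, 4+2, 11+0) = 11
r[4] = max(2+11, 4+4, 11+2, 8+0) = 13
r[5] = max(2+13, 4+11, 11+4, 8+2, 14+0) = 15
r[6] = max(2+15, 4+13, 11+11, 8+4, 14+2, 10+0) = 22
r[7] = max(2+22, 4+15, 11+13, …, 10+2, 26+0) = 26
r[8] = max(2+26, 4+22, 11+15, …, 26+2, 14+0) = 28
r[9] = max(2+28, 4+26, 11+22, …, 14+2, 36+0) = 36
r[10] = max(2+36, 4+28, 11+26, …, 36+2, 39+0) = 39
r[11] = max(2+39, 4+36, 11+28, …, 39+2, 44+0) = 44
Maximum revenue is €44.
Now minimize piece count subject to staying optimal: for each k, pieces[k] = 1 + min over i with p[i]+r[k−i]=r[k] of pieces[k−i].
pieces[8] = 2
pieces[9] = 1
pieces[10] = 1
pieces[11] = 1

1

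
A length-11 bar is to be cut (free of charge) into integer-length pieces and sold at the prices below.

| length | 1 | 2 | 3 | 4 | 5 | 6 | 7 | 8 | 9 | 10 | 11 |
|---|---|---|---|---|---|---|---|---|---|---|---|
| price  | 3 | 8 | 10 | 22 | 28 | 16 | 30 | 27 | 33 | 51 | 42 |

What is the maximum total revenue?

Build r[k] bottom-up: r[k] = max over allowed piece i of (p[i] + r[k−i]).
r[1] = 3
r[2] = 8
r[3] = 11  (first piece 1, then r[2]=8)
r[4] = 22
r[5] = 28
r[6] = 31  (first piece 1, then r[5]=28)
r[7] = 36  (first piece 2, then r[5]=28)
r[8] = 44  (first piece 4, then r[4]=22)
r[9] = 50  (first piece 4, then r[5]=28)
r[10] = 56  (first piece 5, then r[5]=28)
r[11] = 59  (first piece 1, then r[10]=56)
One optimal cutting: 5 + 5 + 1 → 28 + 28 + 3 = 59.

59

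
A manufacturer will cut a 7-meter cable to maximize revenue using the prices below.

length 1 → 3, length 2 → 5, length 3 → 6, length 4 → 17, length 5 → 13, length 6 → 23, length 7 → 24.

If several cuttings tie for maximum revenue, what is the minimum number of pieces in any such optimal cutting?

Build r[k] bottom-up: r[k] = max over allowed piece i of (p[i] + r[k−i]).
r[1] = 3
r[2] = max(3+3, 5+0) = 6
r[3] = max(3+6, 5+3, 6+0) = 9
r[4] = max(3+9, 5+6, 6+3, 17+0) = 17
r[5] = max(3+17, 5+9, 6+6, 17+3, 13+0) = 20
r[6] = max(3+20, 5+17, 6+9, 17+6, 13+3, 23+0) = 23
r[7] = max(3+23, 5+20, 6+17, …, 23+3, 24+0) = 26
Maximum revenue is 26.
Now minimize piece count subject to staying optimal: for each k, pieces[k] = 1 + min over i with p[i]+r[k−i]=r[k] of pieces[k−i].
pieces[4] = 1
pieces[5] = 2
pieces[6] = 1
pieces[7] = 2

2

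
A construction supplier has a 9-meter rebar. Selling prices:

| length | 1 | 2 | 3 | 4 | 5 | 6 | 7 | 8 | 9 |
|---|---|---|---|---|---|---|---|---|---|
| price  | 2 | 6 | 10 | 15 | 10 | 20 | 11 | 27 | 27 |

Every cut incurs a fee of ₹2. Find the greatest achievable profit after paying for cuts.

Let v[k] be the best obtainable value from length k. For each k, try every first piece i and keep the best of price[i] + v[k−i] minus the 2 cut fee when i<k.
v[1] = 2
v[2] = 6
v[3] = 10
v[4] = 15
v[5] = 15  (first piece 1, then v[4]=15)
v[6] = 20
v[7] = 23  (first piece 3, then v[4]=15)
v[8] = 28  (first piece 4, then v[4]=15)
v[9] = 28  (first piece 1, then v[8]=28)
One optimal plan: pieces 4 + 4 + 1 (2 cuts) → ₹32 − ₹4 = ₹28.

28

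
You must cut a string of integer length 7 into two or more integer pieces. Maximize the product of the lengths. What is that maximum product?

12

Define f[k] = max over 1≤i<k of i · max(k−i, f[k−i]); the inner max lets the remainder stay uncut if that's better.
Small cases: f[2]=1.
f[3] = 1×max(2,1) = 1×2 = 2
f[4] = 2×max(2,1) = 2×2 = 4
f[5] = 2×max(3,2) = 2×3 = 6
f[6] = 3×max(3,2) = 3×3 = 9
f[7] = 2×max(5,6) = 2×6 = 12
One optimal split: 3 + 2 + 2; product 3×2×2 = 12.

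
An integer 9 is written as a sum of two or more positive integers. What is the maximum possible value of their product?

27

Fill f[k] for k=2..9: at each k try every first piece i and multiply by the better of (k−i) uncut or f[k−i].
f[2] = 1*max(1,0) = 1*1 = 1
f[3] = 1*max(2,1) = 1*2 = 2
f[4] = 2*max(2,1) = 2*2 = 4
f[5] = 2*max(3,2) = 2*3 = 6
f[6] = 3*max(3,2) = 3*3 = 9
f[7] = 2*max(5,6) = 2*6 = 12
f[8] = 2*max(6,9) = 2*9 = 18
f[9] = 3*max(6,9) = 3*9 = 27
One optimal split: 3 + 3 + 3; product 3*3*3 = 27.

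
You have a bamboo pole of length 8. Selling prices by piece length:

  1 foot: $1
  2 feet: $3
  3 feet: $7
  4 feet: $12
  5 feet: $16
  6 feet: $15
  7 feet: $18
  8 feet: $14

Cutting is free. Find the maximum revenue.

24

Let v[k] be the best obtainable value from length k. For each k, try every first piece i and keep the best of price[i] + v[k−i].
v[1] = 1
v[2] = max(1+1, 3+0) = 3
v[3] = max(1+3, 3+1, 7+0) = 7
v[4] = max(1+7, 3+3, 7+1, 12+0) = 12
v[5] = max(1+12, 3+7, 7+3, 12+1, 16+0) = 16
v[6] = max(1+16, 3+12, 7+7, 12+3, 16+1, 15+0) = 17
v[7] = max(1+17, 3+16, 7+12, …, 15+1, 18+0) = 19
v[8] = max(1+19, 3+17, 7+16, …, 18+1, 14+0) = 24
One optimal cutting: 4 + 4 → $12 + $12 = $24.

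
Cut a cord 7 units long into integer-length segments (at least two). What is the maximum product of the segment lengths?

Let prod[k] be the best product for length k (with at least one cut). For each first piece i, the rest contributes max(k−i, prod[k−i]).
prod[2] = 1*max(1,0) = 1*1 = 1
prod[3] = 1*max(2,1) = 1*2 = 2
prod[4] = 2*max(2,1) = 2*2 = 4
prod[5] = 2*max(3,2) = 2*3 = 6
prod[6] = 3*max(3,2) = 3*3 = 9
prod[7] = 2*max(5,6) = 2*6 = 12
One optimal split: 3 + 2 + 2; product 3*2*2 = 12.

12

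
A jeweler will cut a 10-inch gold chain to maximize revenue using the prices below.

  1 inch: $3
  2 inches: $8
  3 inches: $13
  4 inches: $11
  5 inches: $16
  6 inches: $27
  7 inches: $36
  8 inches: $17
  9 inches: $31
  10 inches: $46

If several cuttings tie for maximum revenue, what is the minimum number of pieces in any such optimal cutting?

Build r[k] bottom-up: r[k] = max over allowed piece i of (p[i] + r[k−i]).
r[1] = 3
r[2] = 8
r[3] = 13
r[4] = 16  (first piece 1, then r[3]=13)
r[5] = 21  (first piece 2, then r[3]=13)
r[6] = 27
r[7] = 36
r[8] = 39  (first piece 1, then r[7]=36)
r[9] = 44  (first piece 2, then r[7]=36)
r[10] = 49  (first piece 3, then r[7]=36)
Maximum revenue is $49.
Now minimize piece count subject to staying optimal: for each k, pieces[k] = 1 + min over i with p[i]+r[k−i]=r[k] of pieces[k−i].
pieces[7] = 1
pieces[8] = 2
pieces[9] = 2
pieces[10] = 2

2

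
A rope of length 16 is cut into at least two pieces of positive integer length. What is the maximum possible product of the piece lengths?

324

Define g[k] = max over 1≤i<k of i · max(k−i, g[k−i]); the inner max lets the remainder stay uncut if that's better.
g[2] = 1*max(1,0) = 1*1 = 1
g[3] = max(1*2, 2*1) = 2
g[4] = max(1*3, 2*2, 3*1) = 4
g[5] = max(1*4, 2*3, 3*2, 4*1) = 6
g[6] = max(1*6, 2*4, 3*3, 4*2, 5*1) = 9
g[7] = max(1*9, 2*6, 3*4, 4*3, 5*2, 6*1) = 12
g[8] = max(1*12, 2*9, 3*6, …, 6*2, 7*1) = 18
g[9] = max(1*18, 2*12, 3*9, …, 7*2, 8*1) = 27
g[10] = max(1*27, 2*18, 3*12, …, 8*2, 9*1) = 36
g[11] = max(1*36, 2*27, 3*18, …, 9*2, 10*1) = 54
g[12] = max(1*54, 2*36, 3*27, …, 10*2, 11*1) = 81
g[13] = max(1*81, 2*54, 3*36, …, 11*2, 12*1) = 108
g[14] = max(1*108, 2*81, 3*54, …, 12*2, 13*1) = 162
g[15] = max(1*162, 2*108, 3*81, …, 13*2, 14*1) = 243
g[16] = max(1*243, 2*162, 3*108, …, 14*2, 15*1) = 324
One optimal split: 3 + 3 + 3 + 3 + 2 + 2; product 3*3*3*3*2*2 = 324.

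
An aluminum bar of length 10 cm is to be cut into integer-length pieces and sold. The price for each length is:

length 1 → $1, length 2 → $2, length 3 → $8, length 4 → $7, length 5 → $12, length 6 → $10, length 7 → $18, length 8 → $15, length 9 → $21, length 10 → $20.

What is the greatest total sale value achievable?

Consider every possible first cut. r[k] is the best of p[i]+r[k−i] over all sellable i≤k.
r[1] = 1
r[2] = 2  (first piece 1, then r[1]=1)
r[3] = 8
r[4] = 9  (first piece 1, then r[3]=8)
r[5] = 12
r[6] = 16  (first piece 3, then r[3]=8)
r[7] = 18
r[8] = 20  (first piece 3, then r[5]=12)
r[9] = 24  (first piece 3, then r[6]=16)
r[10] = 26  (first piece 3, then r[7]=18)
One optimal cutting: 7 + 3 → $18 + $8 = $26.

26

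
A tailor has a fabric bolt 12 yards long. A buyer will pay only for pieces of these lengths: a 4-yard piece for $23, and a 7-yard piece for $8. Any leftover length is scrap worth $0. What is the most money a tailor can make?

Build f[k] bottom-up: f[k] = max over allowed piece i of (p[i] + f[k−i]).
f[1] = 0
f[2] = 0
f[3] = 0
f[4] = 23
f[5] = 23
f[6] = 23
f[7] = 23
f[8] = 46  (first piece 4, then f[4]=23)
f[9] = 46
f[10] = 46
f[11] = 46
f[12] = 69  (first piece 4, then f[8]=46)
One optimal cutting: 4 + 4 + 4 → $69.

69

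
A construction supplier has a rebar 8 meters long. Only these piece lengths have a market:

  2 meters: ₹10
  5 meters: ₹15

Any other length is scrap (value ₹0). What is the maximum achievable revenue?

Build best[k] bottom-up: best[k] = max over allowed piece i of (p[i] + best[k−i]).
best[1] = 0
best[2] = 10
best[3] = 10
best[4] = 20  (first piece 2, then best[2]=10)
best[5] = 20
best[6] = 30  (first piece 2, then best[4]=20)
best[7] = 30
best[8] = 40  (first piece 2, then best[6]=30)
One optimal cutting: 2 + 2 + 2 + 2 → ₹40.

40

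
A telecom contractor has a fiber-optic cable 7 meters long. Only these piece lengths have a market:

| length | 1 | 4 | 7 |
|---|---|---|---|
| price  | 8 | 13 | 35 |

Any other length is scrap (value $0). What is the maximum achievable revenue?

Consider every possible first cut. f[k] is the best of p[i]+f[k−i] over all sellable i≤k.
f[1] = 8
f[2] = 16  (first piece 1, then f[1]=8)
f[3] = 24  (first piece 1, then f[2]=16)
f[4] = max(8+24, 13+0) = 32
f[5] = max(8+32, 13+8) = 40
f[6] = max(8+40, 13+16) = 48
f[7] = max(8+48, 13+24, 35+0) = 56
One optimal cutting: 1 + 1 + 1 + 1 + 1 + 1 + 1 → $56.

56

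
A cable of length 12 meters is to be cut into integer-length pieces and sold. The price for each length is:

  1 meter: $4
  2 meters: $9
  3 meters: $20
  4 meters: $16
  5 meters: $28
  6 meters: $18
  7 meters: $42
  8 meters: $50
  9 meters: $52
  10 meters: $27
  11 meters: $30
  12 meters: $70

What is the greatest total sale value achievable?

Consider every possible first cut. r[k] is the best of p[i]+r[k−i] over all sellable i≤k.
r[1] = 4
r[2] = max(4+4, 9+0) = 9
r[3] = max(4+9, 9+4, 20+0) = 20
r[4] = max(4+20, 9+9, 20+4, 16+0) = 24
r[5] = max(4+24, 9+20, 20+9, 16+4, 28+0) = 29
r[6] = max(4+29, 9+24, 20+20, 16+9, 28+4, 18+0) = 40
r[7] = max(4+40, 9+29, 20+24, …, 18+4, 42+0) = 44
r[8] = max(4+44, 9+40, 20+29, …, 42+4, 50+0) = 50
r[9] = max(4+50, 9+44, 20+40, …, 50+4, 52+0) = 60
r[10] = max(4+60, 9+50, 20+44, …, 52+4, 27+0) = 64
r[11] = max(4+64, 9+60, 20+50, …, 27+4, 30+0) = 70
r[12] = max(4+70, 9+64, 20+60, …, 30+4, 70+0) = 80
One optimal cutting: 3 + 3 + 3 + 3 → $20 + $20 + $20 + $20 = $80.

80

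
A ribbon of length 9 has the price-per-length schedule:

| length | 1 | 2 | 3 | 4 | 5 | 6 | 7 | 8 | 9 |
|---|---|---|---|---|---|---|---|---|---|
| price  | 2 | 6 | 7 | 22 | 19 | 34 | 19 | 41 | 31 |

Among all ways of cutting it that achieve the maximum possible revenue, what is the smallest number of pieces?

Build r[k] bottom-up: r[k] = max over allowed piece i of (p[i] + r[k−i]).
r[1] = 2
r[2] = max(2+2, 6+0) = 6
r[3] = max(2+6, 6+2, 7+0) = 8
r[4] = max(2+8, 6+6, 7+2, 22+0) = 22
r[5] = max(2+22, 6+8, 7+6, 22+2, 19+0) = 24
r[6] = max(2+24, 6+22, 7+8, 22+6, 19+2, 34+0) = 34
r[7] = max(2+34, 6+24, 7+22, …, 34+2, 19+0) = 36
r[8] = max(2+36, 6+34, 7+24, …, 19+2, 41+0) = 44
r[9] = max(2+44, 6+36, 7+34, …, 41+2, 31+0) = 46
Maximum revenue is ¢46.
Now minimize piece count subject to staying optimal: for each k, pieces[k] = 1 + min over i with p[i]+r[k−i]=r[k] of pieces[k−i].
pieces[6] = 1
pieces[7] = 2
pieces[8] = 2
pieces[9] = 3

3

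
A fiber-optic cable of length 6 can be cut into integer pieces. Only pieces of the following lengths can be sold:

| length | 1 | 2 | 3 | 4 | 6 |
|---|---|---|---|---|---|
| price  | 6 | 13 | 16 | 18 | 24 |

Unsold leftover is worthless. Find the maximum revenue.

39

Build f[k] bottom-up: f[k] = max over allowed piece i of (p[i] + f[k−i]).
f[1] = 6
f[2] = max(6+6, 13+0) = 13
f[3] = max(6+13, 13+6, 16+0) = 19
f[4] = max(6+19, 13+13, 16+6, 18+0) = 26
f[5] = max(6+26, 13+19, 16+13, 18+6) = 32
f[6] = max(6+32, 13+26, 16+19, 18+13, 24+0) = 39
One optimal cutting: 2 + 2 + 2 → $39.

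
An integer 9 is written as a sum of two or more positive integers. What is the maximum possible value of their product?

Fill g[k] for k=2..9: at each k try every first piece i and multiply by the better of (k−i) uncut or g[k−i].
Small cases: g[2]=1.
g[3] = max(1·2, 2·1) = 2
g[4] = max(1·3, 2·2, 3·1) = 4
g[5] = max(1·4, 2·3, 3·2, 4·1) = 6
g[6] = max(1·6, 2·4, 3·3, 4·2, 5·1) = 9
g[7] = max(1·9, 2·6, 3·4, 4·3, 5·2, 6·1) = 12
g[8] = max(1·12, 2·9, 3·6, …, 6·2, 7·1) = 18
g[9] = max(1·18, 2·12, 3·9, …, 7·2, 8·1) = 27
One optimal split: 3 + 3 + 3; product 3·3·3 = 27.

27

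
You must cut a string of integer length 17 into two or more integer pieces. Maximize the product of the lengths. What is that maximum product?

486

Let m[k] be the best product for length k (with at least one cut). For each first piece i, the rest contributes max(k−i, m[k−i]).
Small cases: m[2]=1, m[3]=2, m[4]=4, m[5]=6, m[6]=9, m[7]=12, m[8]=18, m[9]=27, m[10]=36, m[11]=54, m[12]=81.
m[13] = 2×max(11,54) = 2×54 = 108
m[14] = 2×max(12,81) = 2×81 = 162
m[15] = 3×max(12,81) = 3×81 = 243
m[16] = 2×max(14,162) = 2×162 = 324
m[17] = 2×max(15,243) = 2×243 = 486
One optimal split: 3 + 3 + 3 + 3 + 3 + 2; product 3×3×3×3×3×2 = 486.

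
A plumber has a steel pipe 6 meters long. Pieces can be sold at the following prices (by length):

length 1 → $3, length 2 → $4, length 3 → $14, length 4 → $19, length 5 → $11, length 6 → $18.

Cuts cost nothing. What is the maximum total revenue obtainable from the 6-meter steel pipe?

28

Consider every possible first cut. r[k] is the best of p[i]+r[k−i] over all sellable i≤k.
r[1] = 3
r[2] = 6  (first piece 1, then r[1]=3)
r[3] = 14
r[4] = 19
r[5] = 22  (first piece 1, then r[4]=19)
r[6] = 28  (first piece 3, then r[3]=14)
One optimal cutting: 3 + 3 → $14 + $14 = $28.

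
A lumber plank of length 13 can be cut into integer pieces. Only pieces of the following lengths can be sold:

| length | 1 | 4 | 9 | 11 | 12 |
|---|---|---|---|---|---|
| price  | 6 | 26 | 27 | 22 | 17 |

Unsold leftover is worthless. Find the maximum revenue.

Build best[k] bottom-up: best[k] = max over allowed piece i of (p[i] + best[k−i]).
best[1] = 6
best[2] = 12  (first piece 1, then best[1]=6)
best[3] = 18  (first piece 1, then best[2]=12)
best[4] = max(6+18, 26+0) = 26
best[5] = max(6+26, 26+6) = 32
best[6] = max(6+32, 26+12) = 38
best[7] = max(6+38, 26+18) = 44
best[8] = max(6+44, 26+26) = 52
best[9] = max(6+52, 26+32, 27+0) = 58
best[10] = max(6+58, 26+38, 27+6) = 64
best[11] = max(6+64, 26+44, 27+12, 22+0) = 70
best[12] = max(6+70, 26+52, 27+18, 22+6, 17+0) = 78
best[13] = max(6+78, 26+58, 27+26, 22+12, 17+6) = 84
One optimal cutting: 4 + 4 + 4 + 1 → $84.

84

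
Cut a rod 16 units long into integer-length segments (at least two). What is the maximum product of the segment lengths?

324

Define prod[k] = max over 1≤i<k of i · max(k−i, prod[k−i]); the inner max lets the remainder stay uncut if that's better.
prod[2] = 1×max(1,0) = 1×1 = 1
prod[3] = 1×max(2,1) = 1×2 = 2
prod[4] = 2×max(2,1) = 2×2 = 4
prod[5] = 2×max(3,2) = 2×3 = 6
prod[6] = 3×max(3,2) = 3×3 = 9
prod[7] = 2×max(5,6) = 2×6 = 12
prod[8] = 2×max(6,9) = 2×9 = 18
prod[9] = 3×max(6,9) = 3×9 = 27
prod[10] = 2×max(8,18) = 2×18 = 36
prod[11] = 2×max(9,27) = 2×27 = 54
prod[12] = 3×max(9,27) = 3×27 = 81
prod[13] = 2×max(11,54) = 2×54 = 108
prod[14] = 2×max(12,81) = 2×81 = 162
prod[15] = 3×max(12,81) = 3×81 = 243
prod[16] = 2×max(14,162) = 2×162 = 324
One optimal split: 3 + 3 + 3 + 3 + 2 + 2; product 3×3×3×3×2×2 = 324.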